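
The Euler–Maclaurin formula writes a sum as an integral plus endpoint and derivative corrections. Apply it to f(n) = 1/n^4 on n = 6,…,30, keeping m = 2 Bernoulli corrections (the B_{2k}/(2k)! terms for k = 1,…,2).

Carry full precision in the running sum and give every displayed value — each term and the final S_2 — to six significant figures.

The integral term ∫_6^30 1/x^4 dx = 0.00153086.
Endpoint term: (f(6) + f(30))/2 = (0.000771605 + 1.23457e-06)/2 = 0.000386420.
So far: 0.00191728.
k=1: B_{2}/(2)! × [f^{(1)}(30) − f^{(1)}(6)] = 1/12 × (-1.64609e-07 − (-0.000514403)) = 4.28532e-05.
Running total after k=1: 0.00196014.
k=2: B_{4}/(4)! × [f^{(3)}(30) − f^{(3)}(6)] = −1/720 × (-5.48697e-09 − (-0.000428669)) = -5.95367e-07.

S_2 ≈ 0.00195954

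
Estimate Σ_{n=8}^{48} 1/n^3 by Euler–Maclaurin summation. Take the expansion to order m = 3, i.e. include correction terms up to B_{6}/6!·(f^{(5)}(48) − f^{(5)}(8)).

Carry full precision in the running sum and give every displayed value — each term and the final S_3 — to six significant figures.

S_3 ≈ 0.00863724

Integral: ∫_8^48 1/x^3 dx = 0.00759549.
½[f(8) + f(48)] = ½[0.00195312 + 9.04225e-06] = 0.000981084.
So far: 0.00857657.
Order-1 term: 1/12 · (-5.65140e-07 − (-0.000732422)) = 6.09881e-05.
Partial sum through k=1: 0.00863756.
Order-2 term: −1/720 · (-4.90573e-09 − (-0.000228882)) = -3.17885e-07.
Partial sum through k=2: 0.00863724.
Order-3 term: 1/30240 · (-8.94274e-11 − (-0.000150204)) = 4.96705e-09.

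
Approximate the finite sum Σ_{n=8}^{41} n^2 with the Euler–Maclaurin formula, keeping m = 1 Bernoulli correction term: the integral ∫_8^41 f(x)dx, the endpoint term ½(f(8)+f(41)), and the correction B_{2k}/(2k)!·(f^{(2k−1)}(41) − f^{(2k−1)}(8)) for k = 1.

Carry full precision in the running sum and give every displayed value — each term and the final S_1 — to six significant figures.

S_1 ≈ 23681.0

∫_8^41 x^2 dx evaluates to 22803.0.
½[f(8) + f(41)] = ½[64.0000 + 1681.00] = 872.500.
So far: 23675.5.
Correction k=1: B_{2}/2! · (f^{(1)}(41) − f^{(1)}(8)) = 1/12 · (82.0000 − 16.0000) = 5.50000.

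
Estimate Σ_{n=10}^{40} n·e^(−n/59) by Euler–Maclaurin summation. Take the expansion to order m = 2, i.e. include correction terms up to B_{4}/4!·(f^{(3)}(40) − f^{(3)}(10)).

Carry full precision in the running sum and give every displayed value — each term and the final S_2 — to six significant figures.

∫_10^40 x·e^(−x/59) dx evaluates to 471.132.
Boundary: ½(f(10) + f(40)) = ½(8.44094 + 20.3059) = 14.3734.
Running total after boundary: 485.505.
Correction k=1: B_{2}/2! · (f^{(1)}(40) − f^{(1)}(10)) = 1/12 · (0.163480 − 0.701027) = -0.0447956.
Partial sum through k=1: 485.460.
Correction k=2: B_{4}/4! · (f^{(3)}(40) − f^{(3)}(10)) = −1/720 · (0.000338632 − 0.000686359) = 4.82954e-07.

S_2 ≈ 485.460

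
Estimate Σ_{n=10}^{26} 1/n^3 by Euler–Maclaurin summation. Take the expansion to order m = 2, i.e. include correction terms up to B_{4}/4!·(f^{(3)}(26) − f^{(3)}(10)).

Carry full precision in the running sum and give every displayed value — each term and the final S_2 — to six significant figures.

The integral term ∫_10^26 1/x^3 dx = 0.00426036.
Endpoint term: (f(10) + f(26))/2 = (0.00100000 + 5.68958e-05)/2 = 0.000528448.
So far: 0.00478880.
k=1: B_{2}/(2)! × [f^{(1)}(26) − f^{(1)}(10)] = 1/12 × (-6.56490e-06 − (-0.000300000)) = 2.44529e-05.
Partial sum through k=1: 0.00481326.
k=2: B_{4}/(4)! × [f^{(3)}(26) − f^{(3)}(10)] = −1/720 × (-1.94228e-07 − (-6.00000e-05)) = -8.30636e-08.

S_2 ≈ 0.00481317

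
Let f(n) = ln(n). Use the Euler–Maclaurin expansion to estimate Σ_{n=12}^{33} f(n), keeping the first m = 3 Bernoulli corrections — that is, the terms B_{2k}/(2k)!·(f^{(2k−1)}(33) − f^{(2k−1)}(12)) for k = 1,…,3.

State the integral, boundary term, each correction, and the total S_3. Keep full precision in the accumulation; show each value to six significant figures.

S_3 ≈ 67.5522

Integral: ∫_12^33 ln(x) dx = 64.5659.
½[f(12) + f(33)] = ½[2.48491 + 3.49651] = 2.99071.
So far: 67.5566.
Correction k=1: B_{2}/2! · (f^{(1)}(33) − f^{(1)}(12)) = 1/12 · (0.0303030 − 0.0833333) = -0.00441919.
Running total after k=1: 67.5522.
Correction k=2: B_{4}/4! · (f^{(3)}(33) − f^{(3)}(12)) = −1/720 · (5.56529e-05 − 0.00115741) = 1.53021e-06.
Running total after k=2: 67.5522.
Correction k=3: B_{6}/6! · (f^{(5)}(33) − f^{(5)}(12)) = 1/30240 · (6.13256e-07 − 9.64506e-05) = -3.16922e-09.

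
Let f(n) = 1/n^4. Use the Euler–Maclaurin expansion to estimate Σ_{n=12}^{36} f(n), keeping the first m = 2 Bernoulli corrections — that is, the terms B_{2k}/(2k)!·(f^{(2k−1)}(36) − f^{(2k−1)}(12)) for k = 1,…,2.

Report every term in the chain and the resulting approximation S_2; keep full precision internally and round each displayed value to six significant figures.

S_2 ≈ 0.000211497

The integral term ∫_12^36 1/x^4 dx = 0.000185757.
Boundary: ½(f(12) + f(36)) = ½(4.82253e-05 + 5.95374e-07) = 2.44103e-05.
So far: 0.000210167.
Order-1 term: 1/12 · (-6.61527e-08 − (-1.60751e-05)) = 1.33408e-06.
After k=1: 0.000211501.
Order-2 term: −1/720 · (-1.53131e-09 − (-3.34898e-06)) = -4.64923e-09.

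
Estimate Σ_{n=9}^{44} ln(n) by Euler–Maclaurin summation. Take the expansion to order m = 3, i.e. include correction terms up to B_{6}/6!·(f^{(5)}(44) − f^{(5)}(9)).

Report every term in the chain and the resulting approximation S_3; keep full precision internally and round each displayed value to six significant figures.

S_3 ≈ 114.713

Integral: ∫_9^44 ln(x) dx = 111.729.
Boundary: ½(f(9) + f(44)) = ½(2.19722 + 3.78419) = 2.99071.
Running total after boundary: 114.720.
Correction k=1: B_{2}/2! · (f^{(1)}(44) − f^{(1)}(9)) = 1/12 · (0.0227273 − 0.111111) = -0.00736532.
After k=1: 114.713.
Correction k=2: B_{4}/4! · (f^{(3)}(44) − f^{(3)}(9)) = −1/720 · (2.34786e-05 − 0.00274348) = 3.77779e-06.
After k=2: 114.713.
Correction k=3: B_{6}/6! · (f^{(5)}(44) − f^{(5)}(9)) = 1/30240 · (1.45528e-07 − 0.000406442) = -1.34357e-08.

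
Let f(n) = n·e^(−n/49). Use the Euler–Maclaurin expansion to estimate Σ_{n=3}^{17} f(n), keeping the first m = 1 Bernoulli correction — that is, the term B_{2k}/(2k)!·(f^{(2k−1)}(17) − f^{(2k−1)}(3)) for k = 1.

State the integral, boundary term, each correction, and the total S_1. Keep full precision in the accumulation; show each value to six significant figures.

Integral: ∫_3^17 x·e^(−x/49) dx = 110.731.
Boundary: ½(f(3) + f(17)) = ½(2.82184 + 12.0164) = 7.41913.
Running total after boundary: 118.150.
Correction k=1: B_{2}/2! · (f^{(1)}(17) − f^{(1)}(3)) = 1/12 · (0.461615 − 0.883024) = -0.0351173.

S_1 ≈ 118.115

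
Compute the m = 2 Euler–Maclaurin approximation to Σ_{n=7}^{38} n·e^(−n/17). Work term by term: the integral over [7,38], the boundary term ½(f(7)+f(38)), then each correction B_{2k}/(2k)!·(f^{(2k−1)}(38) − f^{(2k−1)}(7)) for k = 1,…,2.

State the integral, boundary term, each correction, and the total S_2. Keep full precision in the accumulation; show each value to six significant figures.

∫_7^38 x·e^(−x/17) dx evaluates to 170.284.
½[f(7) + f(38)] = ½[4.63736 + 4.06451] = 4.35093.
So far: 174.635.
Order-1 term: 1/12 · (-0.132128 − 0.389694) = -0.0434852.
After k=1: 174.591.
Order-2 term: −1/720 · (0.000283022 − 0.00593306) = 7.84728e-06.

S_2 ≈ 174.591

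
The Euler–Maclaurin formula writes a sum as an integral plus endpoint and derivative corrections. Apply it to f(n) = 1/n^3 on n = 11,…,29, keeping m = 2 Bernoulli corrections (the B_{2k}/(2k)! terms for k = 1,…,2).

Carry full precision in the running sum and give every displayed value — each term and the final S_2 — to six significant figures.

Integral: ∫_11^29 1/x^3 dx = 0.00353770.
½[f(11) + f(29)] = ½[0.000751315 + 4.10021e-05] = 0.000396158.
Running total after boundary: 0.00393386.
Correction k=1: B_{2}/2! · (f^{(1)}(29) − f^{(1)}(11)) = 1/12 · (-4.24160e-06 − (-0.000204904)) = 1.67219e-05.
After k=1: 0.00395058.
Correction k=2: B_{4}/4! · (f^{(3)}(29) − f^{(3)}(11)) = −1/720 · (-1.00870e-07 − (-3.38684e-05)) = -4.68994e-08.

S_2 ≈ 0.00395053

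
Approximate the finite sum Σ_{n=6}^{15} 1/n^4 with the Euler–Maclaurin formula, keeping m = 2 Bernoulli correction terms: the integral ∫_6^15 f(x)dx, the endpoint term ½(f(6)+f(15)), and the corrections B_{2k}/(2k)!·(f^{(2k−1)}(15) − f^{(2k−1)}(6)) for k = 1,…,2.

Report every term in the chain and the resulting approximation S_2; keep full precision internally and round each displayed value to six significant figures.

The integral term ∫_6^15 1/x^4 dx = 0.00144444.
Endpoint term: (f(6) + f(15))/2 = (0.000771605 + 1.97531e-05)/2 = 0.000395679.
So far: 0.00184012.
k=1: B_{2}/(2)! × [f^{(1)}(15) − f^{(1)}(6)] = 1/12 × (-5.26749e-06 − (-0.000514403)) = 4.24280e-05.
After k=1: 0.00188255.
k=2: B_{4}/(4)! × [f^{(3)}(15) − f^{(3)}(6)] = −1/720 × (-7.02332e-07 − (-0.000428669)) = -5.94399e-07.

S_2 ≈ 0.00188196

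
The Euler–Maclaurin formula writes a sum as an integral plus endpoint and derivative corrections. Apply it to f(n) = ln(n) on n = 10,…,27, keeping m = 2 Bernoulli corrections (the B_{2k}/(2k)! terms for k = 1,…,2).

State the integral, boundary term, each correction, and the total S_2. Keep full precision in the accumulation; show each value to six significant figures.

S_2 ≈ 51.7557

Integral: ∫_10^27 ln(x) dx = 48.9617.
Boundary: ½(f(10) + f(27)) = ½(2.30259 + 3.29584) = 2.79921.
So far: 51.7610.
Correction k=1: B_{2}/2! · (f^{(1)}(27) − f^{(1)}(10)) = 1/12 · (0.0370370 − 0.100000) = -0.00524691.
Partial sum through k=1: 51.7557.
Correction k=2: B_{4}/4! · (f^{(3)}(27) − f^{(3)}(10)) = −1/720 · (0.000101611 − 0.00200000) = 2.63665e-06.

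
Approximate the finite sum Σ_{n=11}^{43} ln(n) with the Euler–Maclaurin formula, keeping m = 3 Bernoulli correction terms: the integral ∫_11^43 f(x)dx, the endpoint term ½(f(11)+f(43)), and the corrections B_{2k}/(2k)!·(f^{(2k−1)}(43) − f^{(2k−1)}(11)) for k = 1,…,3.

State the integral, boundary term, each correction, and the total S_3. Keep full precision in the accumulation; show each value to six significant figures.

S_3 ≈ 106.429

The integral term ∫_11^43 ln(x) dx = 103.355.
Boundary: ½(f(11) + f(43)) = ½(2.39790 + 3.76120) = 3.07955.
So far: 106.434.
Order-1 term: 1/12 · (0.0232558 − 0.0909091) = -0.00563777.
Partial sum through k=1: 106.429.
Order-2 term: −1/720 · (2.51550e-05 − 0.00150263) = 2.05205e-06.
Partial sum through k=2: 106.429.
Order-3 term: 1/30240 · (1.63256e-07 − 0.000149021) = -4.92255e-09.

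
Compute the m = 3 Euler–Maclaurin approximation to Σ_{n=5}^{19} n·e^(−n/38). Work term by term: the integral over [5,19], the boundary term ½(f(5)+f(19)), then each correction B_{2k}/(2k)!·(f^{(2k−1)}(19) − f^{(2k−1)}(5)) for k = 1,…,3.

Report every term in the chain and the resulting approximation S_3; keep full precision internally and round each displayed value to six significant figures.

The integral term ∫_5^19 x·e^(−x/38) dx = 118.799.
½[f(5) + f(19)] = ½[4.38355 + 11.5241] = 7.95382.
Running total after boundary: 126.753.
Order-1 term: 1/12 · (0.303265 − 0.761353) = -0.0381740.
Running total after k=1: 126.714.
Order-2 term: −1/720 · (0.00105009 − 0.00174153) = 9.60341e-07.
Running total after k=2: 126.714.
Order-3 term: 1/30240 · (1.30897e-06 − 2.04696e-06) = -2.44044e-11.

S_3 ≈ 126.714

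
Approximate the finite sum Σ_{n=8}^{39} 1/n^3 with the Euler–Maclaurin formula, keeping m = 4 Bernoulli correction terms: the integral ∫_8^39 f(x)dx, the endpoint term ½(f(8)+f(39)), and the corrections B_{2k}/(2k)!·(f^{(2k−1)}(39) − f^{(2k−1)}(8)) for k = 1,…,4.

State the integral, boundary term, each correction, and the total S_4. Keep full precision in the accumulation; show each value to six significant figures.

S_4 ≈ 0.00852937

∫_8^39 1/x^3 dx evaluates to 0.00748377.
Boundary: ½(f(8) + f(39)) = ½(0.00195312 + 1.68580e-05) = 0.000984992.
So far: 0.00846876.
Correction k=1: B_{2}/2! · (f^{(1)}(39) − f^{(1)}(8)) = 1/12 · (-1.29677e-06 − (-0.000732422)) = 6.09271e-05.
Running total after k=1: 0.00852969.
Correction k=2: B_{4}/4! · (f^{(3)}(39) − f^{(3)}(8)) = −1/720 · (-1.70515e-08 − (-0.000228882)) = -3.17868e-07.
Running total after k=2: 0.00852937.
Correction k=3: B_{6}/6! · (f^{(5)}(39) − f^{(5)}(8)) = 1/30240 · (-4.70851e-10 − (-0.000150204)) = 4.96704e-09.
Running total after k=3: 0.00852937.
Correction k=4: B_{8}/8! · (f^{(7)}(39) − f^{(7)}(8)) = −1/1209600 · (-2.22888e-11 − (-0.000168979)) = -1.39698e-10.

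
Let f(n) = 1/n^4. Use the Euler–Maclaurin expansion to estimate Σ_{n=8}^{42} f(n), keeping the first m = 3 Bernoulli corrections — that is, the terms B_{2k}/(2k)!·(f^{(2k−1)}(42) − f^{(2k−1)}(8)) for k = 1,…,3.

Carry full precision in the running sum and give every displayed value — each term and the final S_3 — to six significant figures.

S_3 ≈ 0.000778866

Integral: ∫_8^42 1/x^4 dx = 0.000646543.
Endpoint term: (f(8) + f(42))/2 = (0.000244141 + 3.21368e-07)/2 = 0.000122231.
Integral + boundary = 0.000768774.
Order-1 term: 1/12 · (-3.06065e-08 − (-0.000122070)) = 1.01700e-05.
Running total after k=1: 0.000778943.
Order-2 term: −1/720 · (-5.20519e-10 − (-5.72205e-05)) = -7.94721e-08.
Running total after k=2: 0.000778864.
Order-3 term: 1/30240 · (-1.65244e-11 − (-5.00679e-05)) = 1.65568e-09.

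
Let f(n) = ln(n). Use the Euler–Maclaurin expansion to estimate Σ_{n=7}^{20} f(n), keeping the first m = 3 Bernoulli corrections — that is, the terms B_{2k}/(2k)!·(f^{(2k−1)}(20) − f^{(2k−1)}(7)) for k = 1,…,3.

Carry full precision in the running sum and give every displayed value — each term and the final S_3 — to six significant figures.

S_3 ≈ 35.7564

The integral term ∫_7^20 ln(x) dx = 33.2933.
Endpoint term: (f(7) + f(20))/2 = (1.94591 + 2.99573)/2 = 2.47082.
Integral + boundary = 35.7641.
k=1: B_{2}/(2)! × [f^{(1)}(20) − f^{(1)}(7)] = 1/12 × (0.0500000 − 0.142857) = -0.00773810.
After k=1: 35.7564.
k=2: B_{4}/(4)! × [f^{(3)}(20) − f^{(3)}(7)] = −1/720 × (0.000250000 − 0.00583090) = 7.75126e-06.
After k=2: 35.7564.
k=3: B_{6}/(6)! × [f^{(5)}(20) − f^{(5)}(7)] = 1/30240 × (7.50000e-06 − 0.00142798) = -4.69734e-08.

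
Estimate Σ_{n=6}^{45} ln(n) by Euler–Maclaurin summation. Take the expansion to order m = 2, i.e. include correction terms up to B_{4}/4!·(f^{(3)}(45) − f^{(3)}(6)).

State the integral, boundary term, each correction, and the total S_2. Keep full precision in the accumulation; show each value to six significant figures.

∫_6^45 ln(x) dx evaluates to 121.549.
½[f(6) + f(45)] = ½[1.79176 + 3.80666] = 2.79921.
So far: 124.348.
Correction k=1: B_{2}/2! · (f^{(1)}(45) − f^{(1)}(6)) = 1/12 · (0.0222222 − 0.166667) = -0.0120370.
After k=1: 124.336.
Correction k=2: B_{4}/4! · (f^{(3)}(45) − f^{(3)}(6)) = −1/720 · (2.19479e-05 − 0.00925926) = 1.28296e-05.

S_2 ≈ 124.336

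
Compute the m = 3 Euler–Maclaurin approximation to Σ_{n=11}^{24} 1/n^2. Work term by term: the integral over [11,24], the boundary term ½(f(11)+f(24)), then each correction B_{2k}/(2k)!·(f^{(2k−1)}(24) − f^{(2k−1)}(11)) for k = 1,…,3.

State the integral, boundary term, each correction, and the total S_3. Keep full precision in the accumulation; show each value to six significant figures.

S_3 ≈ 0.0543557

The integral term ∫_11^24 1/x^2 dx = 0.0492424.
Boundary: ½(f(11) + f(24)) = ½(0.00826446 + 0.00173611) = 0.00500029.
Integral + boundary = 0.0542427.
Correction k=1: B_{2}/2! · (f^{(1)}(24) − f^{(1)}(11)) = 1/12 · (-0.000144676 − (-0.00150263)) = 0.000113163.
Partial sum through k=1: 0.0543559.
Correction k=2: B_{4}/4! · (f^{(3)}(24) − f^{(3)}(11)) = −1/720 · (-3.01408e-06 − (-0.000149021)) = -2.02788e-07.
Partial sum through k=2: 0.0543557.
Correction k=3: B_{6}/6! · (f^{(5)}(24) − f^{(5)}(11)) = 1/30240 · (-1.56983e-07 − (-3.69474e-05)) = 1.21661e-09.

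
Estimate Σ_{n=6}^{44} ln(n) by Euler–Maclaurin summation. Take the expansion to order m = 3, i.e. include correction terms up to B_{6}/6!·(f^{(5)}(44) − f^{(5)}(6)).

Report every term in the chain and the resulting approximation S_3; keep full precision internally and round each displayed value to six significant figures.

∫_6^44 ln(x) dx evaluates to 117.754.
Endpoint term: (f(6) + f(44))/2 = (1.79176 + 3.78419)/2 = 2.78797.
Running total after boundary: 120.542.
Order-1 term: 1/12 · (0.0227273 − 0.166667) = -0.0119949.
Partial sum through k=1: 120.530.
Order-2 term: −1/720 · (2.34786e-05 − 0.00925926) = 1.28275e-05.
Partial sum through k=2: 120.530.
Order-3 term: 1/30240 · (1.45528e-07 − 0.00308642) = -1.02059e-07.

S_3 ≈ 120.530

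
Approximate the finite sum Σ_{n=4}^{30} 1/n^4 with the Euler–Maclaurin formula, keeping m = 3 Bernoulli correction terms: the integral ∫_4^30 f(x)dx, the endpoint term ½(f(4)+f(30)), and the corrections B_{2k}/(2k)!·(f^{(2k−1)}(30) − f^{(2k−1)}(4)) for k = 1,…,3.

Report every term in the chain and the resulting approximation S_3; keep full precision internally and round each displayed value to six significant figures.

∫_4^30 1/x^4 dx evaluates to 0.00519599.
Boundary: ½(f(4) + f(30)) = ½(0.00390625 + 1.23457e-06) = 0.00195374.
Running total after boundary: 0.00714973.
k=1: B_{2}/(2)! × [f^{(1)}(30) − f^{(1)}(4)] = 1/12 × (-1.64609e-07 − (-0.00390625)) = 0.000325507.
After k=1: 0.00747524.
k=2: B_{4}/(4)! × [f^{(3)}(30) − f^{(3)}(4)] = −1/720 × (-5.48697e-09 − (-0.00732422)) = -1.01725e-05.
After k=2: 0.00746506.
k=3: B_{6}/(6)! × [f^{(5)}(30) − f^{(5)}(4)] = 1/30240 × (-3.41411e-10 − (-0.0256348)) = 8.47710e-07.

S_3 ≈ 0.00746591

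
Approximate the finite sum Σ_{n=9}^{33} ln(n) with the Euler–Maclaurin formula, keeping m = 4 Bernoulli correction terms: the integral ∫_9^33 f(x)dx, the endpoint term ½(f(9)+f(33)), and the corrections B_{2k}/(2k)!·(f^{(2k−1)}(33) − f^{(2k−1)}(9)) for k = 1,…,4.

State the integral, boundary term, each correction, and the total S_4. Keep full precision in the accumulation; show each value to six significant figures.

∫_9^33 ln(x) dx evaluates to 71.6097.
Endpoint term: (f(9) + f(33))/2 = (2.19722 + 3.49651)/2 = 2.84687.
So far: 74.4566.
Order-1 term: 1/12 · (0.0303030 − 0.111111) = -0.00673401.
Running total after k=1: 74.4499.
Order-2 term: −1/720 · (5.56529e-05 − 0.00274348) = 3.73310e-06.
Running total after k=2: 74.4499.
Order-3 term: 1/30240 · (6.13256e-07 − 0.000406442) = -1.34203e-08.
Running total after k=3: 74.4499.
Order-4 term: −1/1209600 · (1.68941e-08 − 0.000150534) = 1.24436e-10.

S_4 ≈ 74.4499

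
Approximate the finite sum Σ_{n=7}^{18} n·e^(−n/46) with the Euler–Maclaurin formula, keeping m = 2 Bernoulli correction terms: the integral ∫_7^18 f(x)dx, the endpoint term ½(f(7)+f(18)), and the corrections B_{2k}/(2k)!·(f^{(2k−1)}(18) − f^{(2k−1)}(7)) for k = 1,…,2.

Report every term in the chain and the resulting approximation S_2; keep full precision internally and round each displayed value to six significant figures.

∫_7^18 x·e^(−x/46) dx evaluates to 103.192.
Endpoint term: (f(7) + f(18))/2 = (6.01187 + 12.1711)/2 = 9.09151.
So far: 112.284.
Correction k=1: B_{2}/2! · (f^{(1)}(18) − f^{(1)}(7)) = 1/12 · (0.411584 − 0.728146) = -0.0263801.
Running total after k=1: 112.257.
Correction k=2: B_{4}/4! · (f^{(3)}(18) − f^{(3)}(7)) = −1/720 · (0.000833617 − 0.00115587) = 4.47576e-07.

S_2 ≈ 112.257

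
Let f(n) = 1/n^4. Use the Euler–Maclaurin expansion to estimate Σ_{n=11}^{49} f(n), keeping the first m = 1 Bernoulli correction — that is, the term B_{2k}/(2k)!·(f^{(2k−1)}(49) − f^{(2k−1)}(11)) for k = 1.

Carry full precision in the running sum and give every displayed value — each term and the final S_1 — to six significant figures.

S_1 ≈ 0.000283911

Integral: ∫_11^49 1/x^4 dx = 0.000247605.
Endpoint term: (f(11) + f(49))/2 = (6.83013e-05 + 1.73467e-07)/2 = 3.42374e-05.
So far: 0.000281842.
Correction k=1: B_{2}/2! · (f^{(1)}(49) − f^{(1)}(11)) = 1/12 · (-1.41605e-08 − (-2.48369e-05)) = 2.06856e-06.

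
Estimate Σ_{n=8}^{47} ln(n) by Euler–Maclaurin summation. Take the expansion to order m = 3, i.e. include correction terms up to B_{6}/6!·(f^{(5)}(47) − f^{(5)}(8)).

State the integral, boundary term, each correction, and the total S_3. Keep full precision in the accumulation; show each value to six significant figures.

S_3 ≈ 128.278

Integral: ∫_8^47 ln(x) dx = 125.321.
Endpoint term: (f(8) + f(47))/2 = (2.07944 + 3.85015)/2 = 2.96479.
So far: 128.286.
k=1: B_{2}/(2)! × [f^{(1)}(47) − f^{(1)}(8)] = 1/12 × (0.0212766 − 0.125000) = -0.00864362.
Running total after k=1: 128.278.
k=2: B_{4}/(4)! × [f^{(3)}(47) − f^{(3)}(8)] = −1/720 × (1.92636e-05 − 0.00390625) = 5.39859e-06.
Running total after k=2: 128.278.
k=3: B_{6}/(6)! × [f^{(5)}(47) − f^{(5)}(8)] = 1/30240 × (1.04646e-07 − 0.000732422) = -2.42168e-08.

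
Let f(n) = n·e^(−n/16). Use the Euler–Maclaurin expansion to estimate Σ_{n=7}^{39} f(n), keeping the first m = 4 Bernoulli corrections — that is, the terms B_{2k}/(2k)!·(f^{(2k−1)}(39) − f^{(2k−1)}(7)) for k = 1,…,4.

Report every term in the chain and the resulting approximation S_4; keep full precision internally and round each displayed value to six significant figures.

∫_7^39 x·e^(−x/16) dx evaluates to 160.705.
Boundary: ½(f(7) + f(39)) = ½(4.51954 + 3.40778) = 3.96366.
Running total after boundary: 164.669.
k=1: B_{2}/(2)! × [f^{(1)}(39) − f^{(1)}(7)] = 1/12 × (-0.125607 − 0.363177) = -0.0407321.
Partial sum through k=1: 164.628.
k=2: B_{4}/(4)! × [f^{(3)}(39) − f^{(3)}(7)] = −1/720 × (0.000191995 − 0.00646279) = 8.70944e-06.
Partial sum through k=2: 164.628.
k=3: B_{6}/(6)! × [f^{(5)}(39) − f^{(5)}(7)] = 1/30240 × (3.41658e-06 − 4.49489e-05) = -1.37342e-09.
Partial sum through k=3: 164.628.
k=4: B_{8}/(8)! × [f^{(7)}(39) − f^{(7)}(7)] = −1/1209600 × (2.37624e-08 − 2.52549e-07) = 1.89142e-13.

S_4 ≈ 164.628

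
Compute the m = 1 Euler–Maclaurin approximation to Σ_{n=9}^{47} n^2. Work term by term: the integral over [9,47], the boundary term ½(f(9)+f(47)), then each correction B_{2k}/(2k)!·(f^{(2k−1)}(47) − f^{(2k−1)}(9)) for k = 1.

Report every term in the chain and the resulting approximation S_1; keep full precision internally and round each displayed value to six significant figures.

S_1 ≈ 35516.0

∫_9^47 x^2 dx evaluates to 34364.7.
½[f(9) + f(47)] = ½[81.0000 + 2209.00] = 1145.00.
So far: 35509.7.
Correction k=1: B_{2}/2! · (f^{(1)}(47) − f^{(1)}(9)) = 1/12 · (94.0000 − 18.0000) = 6.33333.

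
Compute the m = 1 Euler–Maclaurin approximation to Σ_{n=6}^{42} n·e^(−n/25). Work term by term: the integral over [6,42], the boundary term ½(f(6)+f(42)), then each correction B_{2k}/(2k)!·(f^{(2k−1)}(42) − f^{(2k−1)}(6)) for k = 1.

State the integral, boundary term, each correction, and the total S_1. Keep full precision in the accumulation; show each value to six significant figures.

S_1 ≈ 303.674

Integral: ∫_6^42 x·e^(−x/25) dx = 297.460.
½[f(6) + f(42)] = ½[4.71977 + 7.82771] = 6.27374.
Integral + boundary = 303.734.
Correction k=1: B_{2}/2! · (f^{(1)}(42) − f^{(1)}(6)) = 1/12 · (-0.126734 − 0.597837) = -0.0603810.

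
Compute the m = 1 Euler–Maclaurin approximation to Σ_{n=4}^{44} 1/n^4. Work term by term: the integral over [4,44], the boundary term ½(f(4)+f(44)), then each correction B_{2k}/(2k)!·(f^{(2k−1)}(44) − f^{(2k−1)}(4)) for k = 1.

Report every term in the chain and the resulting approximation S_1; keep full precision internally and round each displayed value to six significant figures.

S_1 ≈ 0.00748320

Integral: ∫_4^44 1/x^4 dx = 0.00520442.
½[f(4) + f(44)] = ½[0.00390625 + 2.66802e-07] = 0.00195326.
Integral + boundary = 0.00715768.
Order-1 term: 1/12 · (-2.42547e-08 − (-0.00390625)) = 0.000325519.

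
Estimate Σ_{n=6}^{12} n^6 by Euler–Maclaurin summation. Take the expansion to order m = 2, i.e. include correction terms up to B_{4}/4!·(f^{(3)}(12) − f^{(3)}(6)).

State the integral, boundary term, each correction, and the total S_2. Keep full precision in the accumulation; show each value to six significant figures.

S_2 ≈ 6.71543e+06

The integral term ∫_6^12 x^6 dx = 5.07884e+06.
Endpoint term: (f(6) + f(12))/2 = (46656.0 + 2.98598e+06)/2 = 1.51632e+06.
Running total after boundary: 6.59516e+06.
Correction k=1: B_{2}/2! · (f^{(1)}(12) − f^{(1)}(6)) = 1/12 · (1.49299e+06 − 46656.0) = 120528.
Partial sum through k=1: 6.71569e+06.
Correction k=2: B_{4}/4! · (f^{(3)}(12) − f^{(3)}(6)) = −1/720 · (207360 − 25920.0) = -252.000.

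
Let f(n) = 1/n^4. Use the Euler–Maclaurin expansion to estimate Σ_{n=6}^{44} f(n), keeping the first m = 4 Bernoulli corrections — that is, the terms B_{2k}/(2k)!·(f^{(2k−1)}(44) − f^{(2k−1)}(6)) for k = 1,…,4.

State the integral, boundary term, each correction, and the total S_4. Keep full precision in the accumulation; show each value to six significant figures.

S_4 ≈ 0.00196752

∫_6^44 1/x^4 dx evaluates to 0.00153930.
½[f(6) + f(44)] = ½[0.000771605 + 2.66802e-07] = 0.000385936.
Integral + boundary = 0.00192523.
Order-1 term: 1/12 · (-2.42547e-08 − (-0.000514403)) = 4.28649e-05.
After k=1: 0.00196810.
Order-2 term: −1/720 · (-3.75848e-10 − (-0.000428669)) = -5.95374e-07.
After k=2: 0.00196750.
Order-3 term: 1/30240 · (-1.08716e-11 − (-0.000666819)) = 2.20509e-08.
After k=3: 0.00196752.
Order-4 term: −1/1209600 · (-5.05397e-13 − (-0.00166705)) = -1.37818e-09.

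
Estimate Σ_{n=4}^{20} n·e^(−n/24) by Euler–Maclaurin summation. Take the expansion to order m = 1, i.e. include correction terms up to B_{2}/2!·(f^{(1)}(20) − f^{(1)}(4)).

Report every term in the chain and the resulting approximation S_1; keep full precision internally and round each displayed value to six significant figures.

S_1 ≈ 115.886

The integral term ∫_4^20 x·e^(−x/24) dx = 109.900.
½[f(4) + f(20)] = ½[3.38593 + 8.69196] = 6.03895.
Integral + boundary = 115.939.
k=1: B_{2}/(2)! × [f^{(1)}(20) − f^{(1)}(4)] = 1/12 × (0.0724330 − 0.705401) = -0.0527474.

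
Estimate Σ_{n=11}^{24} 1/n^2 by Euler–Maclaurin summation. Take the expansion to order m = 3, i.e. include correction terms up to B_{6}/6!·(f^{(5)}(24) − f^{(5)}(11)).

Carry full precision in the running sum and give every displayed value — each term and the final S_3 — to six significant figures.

The integral term ∫_11^24 1/x^2 dx = 0.0492424.
Endpoint term: (f(11) + f(24))/2 = (0.00826446 + 0.00173611)/2 = 0.00500029.
So far: 0.0542427.
Order-1 term: 1/12 · (-0.000144676 − (-0.00150263)) = 0.000113163.
Running total after k=1: 0.0543559.
Order-2 term: −1/720 · (-3.01408e-06 − (-0.000149021)) = -2.02788e-07.
Running total after k=2: 0.0543557.
Order-3 term: 1/30240 · (-1.56983e-07 − (-3.69474e-05)) = 1.21661e-09.

S_3 ≈ 0.0543557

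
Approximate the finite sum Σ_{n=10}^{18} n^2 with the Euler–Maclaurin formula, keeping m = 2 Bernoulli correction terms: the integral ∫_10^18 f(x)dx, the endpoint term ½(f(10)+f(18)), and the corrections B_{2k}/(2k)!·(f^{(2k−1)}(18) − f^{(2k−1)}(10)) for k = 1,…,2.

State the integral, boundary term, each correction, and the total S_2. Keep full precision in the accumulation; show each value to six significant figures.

S_2 ≈ 1824.00

The integral term ∫_10^18 x^2 dx = 1610.67.
Boundary: ½(f(10) + f(18)) = ½(100.000 + 324.000) = 212.000.
Running total after boundary: 1822.67.
Correction k=1: B_{2}/2! · (f^{(1)}(18) − f^{(1)}(10)) = 1/12 · (36.0000 − 20.0000) = 1.33333.
Partial sum through k=1: 1824.00.
Correction k=2: B_{4}/4! · (f^{(3)}(18) − f^{(3)}(10)) = −1/720 · (0.00000 − 0.00000) = 0.00000.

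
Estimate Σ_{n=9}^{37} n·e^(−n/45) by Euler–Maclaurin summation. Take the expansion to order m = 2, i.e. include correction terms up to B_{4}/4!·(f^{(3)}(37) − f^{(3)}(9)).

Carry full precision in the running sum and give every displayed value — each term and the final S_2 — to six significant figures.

The integral term ∫_9^37 x·e^(−x/45) dx = 367.930.
½[f(9) + f(37)] = ½[7.36858 + 16.2598] = 11.8142.
Integral + boundary = 379.745.
Order-1 term: 1/12 · (0.0781252 − 0.654985) = -0.0480716.
Partial sum through k=1: 379.697.
Order-2 term: −1/720 · (0.000472609 − 0.00113207) = 9.15921e-07.

S_2 ≈ 379.697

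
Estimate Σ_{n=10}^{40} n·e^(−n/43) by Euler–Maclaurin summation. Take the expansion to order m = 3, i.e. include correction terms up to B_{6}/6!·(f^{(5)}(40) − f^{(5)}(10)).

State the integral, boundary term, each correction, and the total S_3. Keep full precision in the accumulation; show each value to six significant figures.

The integral term ∫_10^40 x·e^(−x/43) dx = 398.281.
Endpoint term: (f(10) + f(40))/2 = (7.92504 + 15.7785)/2 = 11.8518.
So far: 410.133.
Correction k=1: B_{2}/2! · (f^{(1)}(40) − f^{(1)}(10)) = 1/12 · (0.0275206 − 0.608200) = -0.0483900.
Running total after k=1: 410.084.
Correction k=2: B_{4}/4! · (f^{(3)}(40) − f^{(3)}(10)) = −1/720 · (0.000441560 − 0.00118616) = 1.03417e-06.
Running total after k=2: 410.084.
Correction k=3: B_{6}/6! · (f^{(5)}(40) − f^{(5)}(10)) = 1/30240 · (4.69571e-07 − 1.10513e-06) = -2.10171e-11.

S_3 ≈ 410.084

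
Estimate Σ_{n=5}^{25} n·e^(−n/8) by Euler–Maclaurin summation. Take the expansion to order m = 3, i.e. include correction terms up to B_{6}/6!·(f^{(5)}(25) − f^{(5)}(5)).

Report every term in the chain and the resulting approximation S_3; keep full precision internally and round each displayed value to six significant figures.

S_3 ≈ 45.9307

The integral term ∫_5^25 x·e^(−x/8) dx = 44.0678.
Boundary: ½(f(5) + f(25)) = ½(2.67631 + 1.09842) = 1.88737.
Integral + boundary = 45.9552.
Order-1 term: 1/12 · (-0.0933660 − 0.200723) = -0.0245074.
Running total after k=1: 45.9307.
Order-2 term: −1/720 · (-8.58143e-05 − 0.0198632) = 2.77070e-05.
Running total after k=2: 45.9307.
Order-3 term: 1/30240 · (2.01127e-05 − 0.000571721) = -1.82410e-08.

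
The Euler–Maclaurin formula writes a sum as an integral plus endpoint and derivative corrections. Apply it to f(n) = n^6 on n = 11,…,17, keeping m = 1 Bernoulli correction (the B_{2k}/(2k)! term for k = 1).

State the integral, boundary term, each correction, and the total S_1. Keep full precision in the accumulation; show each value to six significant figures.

The integral term ∫_11^17 x^6 dx = 5.58359e+07.
Endpoint term: (f(11) + f(17))/2 = (1.77156e+06 + 2.41376e+07)/2 = 1.29546e+07.
So far: 6.87905e+07.
Order-1 term: 1/12 · (8.51914e+06 − 966306) = 629403.

S_1 ≈ 6.94199e+07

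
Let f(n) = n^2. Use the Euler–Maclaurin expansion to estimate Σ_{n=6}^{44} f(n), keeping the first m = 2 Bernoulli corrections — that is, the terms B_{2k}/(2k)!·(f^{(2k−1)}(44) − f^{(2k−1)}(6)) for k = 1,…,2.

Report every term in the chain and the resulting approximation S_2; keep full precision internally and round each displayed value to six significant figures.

∫_6^44 x^2 dx evaluates to 28322.7.
Boundary: ½(f(6) + f(44)) = ½(36.0000 + 1936.00) = 986.000.
So far: 29308.7.
Correction k=1: B_{2}/2! · (f^{(1)}(44) − f^{(1)}(6)) = 1/12 · (88.0000 − 12.0000) = 6.33333.
After k=1: 29315.0.
Correction k=2: B_{4}/4! · (f^{(3)}(44) − f^{(3)}(6)) = −1/720 · (0.00000 − 0.00000) = 0.00000.

S_2 ≈ 29315.0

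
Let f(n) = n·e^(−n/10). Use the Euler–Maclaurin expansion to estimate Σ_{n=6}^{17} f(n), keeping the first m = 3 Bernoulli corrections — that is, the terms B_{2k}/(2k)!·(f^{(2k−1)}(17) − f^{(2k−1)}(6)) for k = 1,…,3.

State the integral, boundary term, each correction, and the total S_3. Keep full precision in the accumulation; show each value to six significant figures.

∫_6^17 x·e^(−x/10) dx evaluates to 38.4853.
Endpoint term: (f(6) + f(17))/2 = (3.29287 + 3.10562)/2 = 3.19924.
Integral + boundary = 41.6846.
Correction k=1: B_{2}/2! · (f^{(1)}(17) − f^{(1)}(6)) = 1/12 · (-0.127878 − 0.219525) = -0.0289503.
After k=1: 41.6556.
Correction k=2: B_{4}/4! · (f^{(3)}(17) − f^{(3)}(6)) = −1/720 · (0.00237489 − 0.0131715) = 1.49953e-05.
After k=2: 41.6556.
Correction k=3: B_{6}/6! · (f^{(5)}(17) − f^{(5)}(6)) = 1/30240 · (6.02856e-05 − 0.000241477) = -5.99178e-09.

S_3 ≈ 41.6556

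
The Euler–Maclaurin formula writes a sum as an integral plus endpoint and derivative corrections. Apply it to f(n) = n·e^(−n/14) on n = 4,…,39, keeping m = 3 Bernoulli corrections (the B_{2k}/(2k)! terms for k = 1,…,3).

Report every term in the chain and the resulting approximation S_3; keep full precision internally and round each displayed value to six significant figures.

S_3 ≈ 146.254

Integral: ∫_4^39 x·e^(−x/14) dx = 143.602.
Endpoint term: (f(4) + f(39))/2 = (3.00591 + 2.40572)/2 = 2.70581.
Integral + boundary = 146.308.
Correction k=1: B_{2}/2! · (f^{(1)}(39) − f^{(1)}(4)) = 1/12 · (-0.110152 − 0.536769) = -0.0539101.
Running total after k=1: 146.254.
Correction k=2: B_{4}/4! · (f^{(3)}(39) − f^{(3)}(4)) = −1/720 · (6.74399e-05 − 0.0104068) = 1.43602e-05.
Running total after k=2: 146.254.
Correction k=3: B_{6}/6! · (f^{(5)}(39) − f^{(5)}(4)) = 1/30240 · (3.55550e-06 − 9.22188e-05) = -2.93199e-09.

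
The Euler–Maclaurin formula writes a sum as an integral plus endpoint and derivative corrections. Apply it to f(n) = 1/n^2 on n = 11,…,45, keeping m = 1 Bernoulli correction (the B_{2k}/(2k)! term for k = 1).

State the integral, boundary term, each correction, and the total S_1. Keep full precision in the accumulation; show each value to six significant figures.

Integral: ∫_11^45 1/x^2 dx = 0.0686869.
Endpoint term: (f(11) + f(45))/2 = (0.00826446 + 0.000493827)/2 = 0.00437914.
Running total after boundary: 0.0730660.
Order-1 term: 1/12 · (-2.19479e-05 − (-0.00150263)) = 0.000123390.

S_1 ≈ 0.0731894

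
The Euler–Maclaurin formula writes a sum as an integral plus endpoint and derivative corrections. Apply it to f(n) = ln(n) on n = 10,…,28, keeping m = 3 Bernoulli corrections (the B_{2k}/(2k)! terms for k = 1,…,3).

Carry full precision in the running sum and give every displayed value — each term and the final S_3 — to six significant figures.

S_3 ≈ 55.0879

∫_10^28 ln(x) dx evaluates to 52.2759.
Endpoint term: (f(10) + f(28))/2 = (2.30259 + 3.33220)/2 = 2.81739.
Integral + boundary = 55.0933.
Correction k=1: B_{2}/2! · (f^{(1)}(28) − f^{(1)}(10)) = 1/12 · (0.0357143 − 0.100000) = -0.00535714.
Running total after k=1: 55.0879.
Correction k=2: B_{4}/4! · (f^{(3)}(28) − f^{(3)}(10)) = −1/720 · (9.11079e-05 − 0.00200000) = 2.65124e-06.
Running total after k=2: 55.0879.
Correction k=3: B_{6}/6! · (f^{(5)}(28) − f^{(5)}(10)) = 1/30240 · (1.39451e-06 − 0.000240000) = -7.89039e-09.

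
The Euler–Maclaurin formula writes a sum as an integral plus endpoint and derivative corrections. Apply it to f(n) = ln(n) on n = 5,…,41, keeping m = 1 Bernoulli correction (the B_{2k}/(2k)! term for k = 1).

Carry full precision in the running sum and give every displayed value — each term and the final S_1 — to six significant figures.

S_1 ≈ 110.856

The integral term ∫_5^41 ln(x) dx = 108.209.
Endpoint term: (f(5) + f(41))/2 = (1.60944 + 3.71357)/2 = 2.66150.
So far: 110.871.
Order-1 term: 1/12 · (0.0243902 − 0.200000) = -0.0146341.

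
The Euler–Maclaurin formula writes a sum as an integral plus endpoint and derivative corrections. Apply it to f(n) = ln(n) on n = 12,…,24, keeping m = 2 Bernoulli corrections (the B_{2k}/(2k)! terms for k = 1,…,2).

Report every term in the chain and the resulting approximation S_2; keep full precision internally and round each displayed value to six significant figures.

S_2 ≈ 37.2824

The integral term ∫_12^24 ln(x) dx = 34.4544.
Boundary: ½(f(12) + f(24)) = ½(2.48491 + 3.17805) = 2.83148.
Integral + boundary = 37.2859.
Order-1 term: 1/12 · (0.0416667 − 0.0833333) = -0.00347222.
After k=1: 37.2824.
Order-2 term: −1/720 · (0.000144676 − 0.00115741) = 1.40657e-06.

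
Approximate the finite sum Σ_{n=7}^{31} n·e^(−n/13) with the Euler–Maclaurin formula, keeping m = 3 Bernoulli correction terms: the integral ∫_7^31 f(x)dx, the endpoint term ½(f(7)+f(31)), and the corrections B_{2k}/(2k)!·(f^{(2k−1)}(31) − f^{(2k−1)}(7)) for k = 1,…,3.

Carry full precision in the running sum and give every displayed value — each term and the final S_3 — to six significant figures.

The integral term ∫_7^31 x·e^(−x/13) dx = 99.0527.
Endpoint term: (f(7) + f(31))/2 = (4.08552 + 2.85586)/2 = 3.47069.
Integral + boundary = 102.523.
Order-1 term: 1/12 · (-0.127557 − 0.269375) = -0.0330776.
Partial sum through k=1: 102.490.
Order-2 term: −1/720 · (0.000335455 − 0.00850098) = 1.13410e-05.
Partial sum through k=2: 102.490.
Order-3 term: 1/30240 · (8.43601e-06 − 9.11718e-05) = -2.73597e-09.

S_3 ≈ 102.490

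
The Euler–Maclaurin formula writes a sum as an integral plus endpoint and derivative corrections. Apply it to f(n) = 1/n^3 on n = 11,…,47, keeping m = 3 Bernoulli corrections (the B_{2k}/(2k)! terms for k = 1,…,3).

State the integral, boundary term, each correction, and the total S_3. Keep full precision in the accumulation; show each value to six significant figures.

∫_11^47 1/x^3 dx evaluates to 0.00390588.
Boundary: ½(f(11) + f(47)) = ½(0.000751315 + 9.63178e-06) = 0.000380473.
Running total after boundary: 0.00428636.
Order-1 term: 1/12 · (-6.14794e-07 − (-0.000204904)) = 1.70241e-05.
Partial sum through k=1: 0.00430338.
Order-2 term: −1/720 · (-5.56627e-09 − (-3.38684e-05)) = -4.70318e-08.
Partial sum through k=2: 0.00430334.
Order-3 term: 1/30240 · (-1.05832e-10 − (-1.17560e-05)) = 3.88753e-10.

S_3 ≈ 0.00430334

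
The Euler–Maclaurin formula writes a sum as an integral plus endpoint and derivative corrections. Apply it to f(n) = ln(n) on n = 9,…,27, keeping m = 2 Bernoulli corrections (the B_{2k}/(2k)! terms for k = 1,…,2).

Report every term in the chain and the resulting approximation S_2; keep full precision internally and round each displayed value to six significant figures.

Integral: ∫_9^27 ln(x) dx = 51.2126.
½[f(9) + f(27)] = ½[2.19722 + 3.29584] = 2.74653.
So far: 53.9591.
Order-1 term: 1/12 · (0.0370370 − 0.111111) = -0.00617284.
After k=1: 53.9529.
Order-2 term: −1/720 · (0.000101611 − 0.00274348) = 3.66927e-06.

S_2 ≈ 53.9529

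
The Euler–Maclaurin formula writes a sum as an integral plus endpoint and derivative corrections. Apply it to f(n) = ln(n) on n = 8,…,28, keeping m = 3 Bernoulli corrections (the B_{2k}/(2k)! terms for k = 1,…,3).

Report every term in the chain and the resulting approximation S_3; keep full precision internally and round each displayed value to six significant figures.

S_3 ≈ 59.3646

∫_8^28 ln(x) dx evaluates to 56.6662.
Endpoint term: (f(8) + f(28))/2 = (2.07944 + 3.33220)/2 = 2.70582.
Integral + boundary = 59.3720.
k=1: B_{2}/(2)! × [f^{(1)}(28) − f^{(1)}(8)] = 1/12 × (0.0357143 − 0.125000) = -0.00744048.
Partial sum through k=1: 59.3646.
k=2: B_{4}/(4)! × [f^{(3)}(28) − f^{(3)}(8)] = −1/720 × (9.11079e-05 − 0.00390625) = 5.29881e-06.
Partial sum through k=2: 59.3646.
k=3: B_{6}/(6)! × [f^{(5)}(28) − f^{(5)}(8)] = 1/30240 × (1.39451e-06 − 0.000732422) = -2.41742e-08.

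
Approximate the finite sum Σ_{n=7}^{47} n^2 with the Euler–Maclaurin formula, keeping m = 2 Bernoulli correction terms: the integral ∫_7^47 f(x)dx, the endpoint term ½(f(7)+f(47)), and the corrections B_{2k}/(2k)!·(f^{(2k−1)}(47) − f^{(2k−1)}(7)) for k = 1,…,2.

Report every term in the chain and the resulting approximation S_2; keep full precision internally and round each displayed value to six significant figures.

S_2 ≈ 35629.0

The integral term ∫_7^47 x^2 dx = 34493.3.
Boundary: ½(f(7) + f(47)) = ½(49.0000 + 2209.00) = 1129.00.
So far: 35622.3.
Correction k=1: B_{2}/2! · (f^{(1)}(47) − f^{(1)}(7)) = 1/12 · (94.0000 − 14.0000) = 6.66667.
After k=1: 35629.0.
Correction k=2: B_{4}/4! · (f^{(3)}(47) − f^{(3)}(7)) = −1/720 · (0.00000 − 0.00000) = 0.00000.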